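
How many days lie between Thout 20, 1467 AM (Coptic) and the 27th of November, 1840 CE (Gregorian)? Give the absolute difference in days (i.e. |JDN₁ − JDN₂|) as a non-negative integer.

32932

JDN of the first date = 2360505.
JDN of the second date = 2393437.
|2393437 − 2360505| = 32932.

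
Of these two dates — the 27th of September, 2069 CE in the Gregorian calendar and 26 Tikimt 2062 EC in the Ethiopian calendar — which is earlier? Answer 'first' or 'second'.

first

Converting both to JDN: 2477017 vs 2477056; the smaller is the first.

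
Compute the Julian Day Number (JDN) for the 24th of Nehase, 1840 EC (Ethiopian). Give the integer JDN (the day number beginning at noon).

Equivalently 29 August 1848 (Gregorian).
JDN 2400001 is 17 November 1858 CE (Gregorian), MJD 0; the target day is −3732 days from there, so JDN = 2396269.

2396269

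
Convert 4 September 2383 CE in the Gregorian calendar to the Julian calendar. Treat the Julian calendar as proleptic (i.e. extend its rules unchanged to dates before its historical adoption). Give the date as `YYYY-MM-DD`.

2383-08-19

For dates in this range the Gregorian date is 16 days ahead of the Julian.
4 September 2383 Gregorian − 16 days → 19 August 2383 Julian.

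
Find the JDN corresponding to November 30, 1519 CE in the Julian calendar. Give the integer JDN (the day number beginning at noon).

2276206

Equivalently 10 December 1519 (proleptic Gregorian).
JDN 2299161 is 15 October 1582 CE (Gregorian); the target day is −22955 days from there, so JDN = 2276206.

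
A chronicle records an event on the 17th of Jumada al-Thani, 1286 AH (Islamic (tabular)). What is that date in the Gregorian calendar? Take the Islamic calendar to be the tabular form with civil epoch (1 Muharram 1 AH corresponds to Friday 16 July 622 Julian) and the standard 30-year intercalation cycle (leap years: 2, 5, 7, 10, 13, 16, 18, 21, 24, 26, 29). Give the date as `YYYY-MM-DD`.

Julian Day Number of the source date = 2403965.
Converting JDN 2403965 to the Gregorian calendar gives 24 September 1869 CE.

1869-09-24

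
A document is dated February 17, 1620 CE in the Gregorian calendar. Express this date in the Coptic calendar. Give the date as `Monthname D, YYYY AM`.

Both dates share Julian Day Number 2312800; in the Coptic calendar that is 12 Meshir 1336 AM.

Meshir 12, 1336 AM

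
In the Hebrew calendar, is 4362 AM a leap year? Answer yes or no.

Hebrew year 4362 is year 11 of its 19-year Metonic cycle; leap years are at positions 3, 6, 8, 11, 14, 17, 19, so it is a leap year (13 months).

yes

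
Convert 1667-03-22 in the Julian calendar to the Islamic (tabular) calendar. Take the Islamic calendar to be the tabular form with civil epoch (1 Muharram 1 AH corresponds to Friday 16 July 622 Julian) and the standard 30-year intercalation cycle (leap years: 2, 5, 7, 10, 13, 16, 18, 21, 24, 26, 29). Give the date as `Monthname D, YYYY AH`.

Shawwal 6, 1077 AH

The source date corresponds to 1 April 1667 in the Gregorian calendar (JDN 2330010).
That day falls on 6 Shawwal 1077 AH in the tabular Islamic calendar.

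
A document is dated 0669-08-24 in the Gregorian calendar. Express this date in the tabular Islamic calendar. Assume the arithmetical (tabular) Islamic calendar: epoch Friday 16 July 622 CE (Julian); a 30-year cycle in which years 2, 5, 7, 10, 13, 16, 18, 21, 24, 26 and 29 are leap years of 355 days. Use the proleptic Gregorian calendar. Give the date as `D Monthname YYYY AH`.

Julian Day Number of the source date = 1965643.
Converting JDN 1965643 to the tabular Islamic calendar gives 17 Rajab 49 AH.

17 Rajab 49 AH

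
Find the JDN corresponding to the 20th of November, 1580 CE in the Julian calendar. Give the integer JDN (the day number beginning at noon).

2298477

Equivalently 30 November 1580 (proleptic Gregorian).
JDN 2400001 is 17 November 1858 CE (Gregorian), MJD 0; the target day is −101524 days from there, so JDN = 2298477.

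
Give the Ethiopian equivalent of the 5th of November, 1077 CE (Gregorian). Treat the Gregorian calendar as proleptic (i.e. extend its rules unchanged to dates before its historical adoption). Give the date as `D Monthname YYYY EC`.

3 Hidar 1070 EC

Julian Day Number of the source date = 2114735.
Converting JDN 2114735 to the Ethiopian calendar gives 3 Hidar 1070 EC.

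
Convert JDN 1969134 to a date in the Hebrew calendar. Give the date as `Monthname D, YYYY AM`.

Adar 24, 4439 AM

JDN 1969134 is 16 March 679 in the proleptic Gregorian calendar.
In the Hebrew calendar that day is Adar 24, 4439 AM.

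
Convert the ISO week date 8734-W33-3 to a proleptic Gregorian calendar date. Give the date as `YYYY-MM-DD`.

8734-08-15

ISO week 1 of 8734 is the week containing the first Thursday of 8734.
Week 33, day 3 (Wednesday) lands on 8734-08-15.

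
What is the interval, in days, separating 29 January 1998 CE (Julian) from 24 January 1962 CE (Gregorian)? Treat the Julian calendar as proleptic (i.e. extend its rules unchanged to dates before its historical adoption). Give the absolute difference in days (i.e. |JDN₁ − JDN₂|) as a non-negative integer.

13167

First date → JDN 2450856; second date → JDN 2437689.
The interval is |2450856 − 2437689| = 13167 days.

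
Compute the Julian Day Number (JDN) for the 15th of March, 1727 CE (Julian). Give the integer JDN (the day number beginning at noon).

Equivalently 26 March 1727 (Gregorian).
JDN 2299161 is 15 October 1582 CE (Gregorian); the target day is +52757 days from there, so JDN = 2351918.

2351918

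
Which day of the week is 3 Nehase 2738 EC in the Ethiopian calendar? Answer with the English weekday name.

This is JDN 2724242 (15 August 2746 Gregorian).
Since JDN mod 7 = 3 (0 = Monday), the day is Thursday.

Thursday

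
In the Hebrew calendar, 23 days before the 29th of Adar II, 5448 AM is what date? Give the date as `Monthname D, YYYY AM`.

Counting 23 days back from JDN 2337680 reaches JDN 2337657, which is Adar II 6, 5448 AM.

Adar II 6, 5448 AM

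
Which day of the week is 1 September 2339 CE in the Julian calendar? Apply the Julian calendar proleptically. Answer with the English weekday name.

Sunday

This is JDN 2575621 (17 September 2339 Gregorian).
JDN 2575621 mod 7 = 6, and JDN 0 was a Monday, so this is a Sunday.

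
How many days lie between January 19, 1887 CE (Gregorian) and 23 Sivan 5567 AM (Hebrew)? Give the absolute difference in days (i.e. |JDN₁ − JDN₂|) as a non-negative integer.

First date → JDN 2410291; second date → JDN 2381232.
The interval is |2410291 − 2381232| = 29059 days.

29059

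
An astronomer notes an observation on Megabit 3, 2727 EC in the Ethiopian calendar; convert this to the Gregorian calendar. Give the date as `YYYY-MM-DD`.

2735-03-18

Both dates share Julian Day Number 2720074; in the Gregorian calendar that is 18 March 2735 CE.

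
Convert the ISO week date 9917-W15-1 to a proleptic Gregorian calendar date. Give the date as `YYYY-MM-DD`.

ISO week 1 of 9917 is the week containing the first Thursday of 9917.
Week 15, day 1 (Monday) lands on 9917-04-09.

9917-04-09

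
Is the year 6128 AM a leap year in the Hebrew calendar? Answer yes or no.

Hebrew year 6128 is year 10 of its 19-year Metonic cycle; leap years are at positions 3, 6, 8, 11, 14, 17, 19, so it is a common year (12 months).

no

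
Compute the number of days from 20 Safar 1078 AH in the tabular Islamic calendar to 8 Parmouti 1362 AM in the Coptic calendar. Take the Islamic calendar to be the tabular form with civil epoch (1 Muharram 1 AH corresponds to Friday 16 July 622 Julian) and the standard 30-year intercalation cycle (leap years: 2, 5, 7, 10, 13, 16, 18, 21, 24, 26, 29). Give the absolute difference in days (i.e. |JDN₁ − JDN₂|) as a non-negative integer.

7790

First date → JDN 2330142; second date → JDN 2322352.
The interval is |2330142 − 2322352| = 7790 days.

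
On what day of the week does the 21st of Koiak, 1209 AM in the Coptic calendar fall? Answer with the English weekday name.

Equivalently 26 December 1492 Gregorian, JDN 2266362.
Since JDN mod 7 = 0 (0 = Monday), the day is Monday.

Monday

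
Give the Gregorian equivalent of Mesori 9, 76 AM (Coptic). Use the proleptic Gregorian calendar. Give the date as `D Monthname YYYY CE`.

3 August 360 CE

Julian Day Number of the source date = 1852762.
Converting JDN 1852762 to the Gregorian calendar gives 3 August 360 CE.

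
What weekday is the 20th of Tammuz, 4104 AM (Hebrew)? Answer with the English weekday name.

Tuesday

Equivalently 18 July 344 Gregorian, JDN 1846902.
JDN 1846902 mod 7 = 1, and JDN 0 was a Monday, so this is a Tuesday.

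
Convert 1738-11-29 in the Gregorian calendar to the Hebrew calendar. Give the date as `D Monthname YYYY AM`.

Both dates share Julian Day Number 2356184; in the Hebrew calendar that is 17 Kislev 5499 AM.

17 Kislev 5499 AM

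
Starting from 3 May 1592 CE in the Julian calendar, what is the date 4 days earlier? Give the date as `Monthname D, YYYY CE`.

April 29, 1592 CE

The starting date is JDN 2302659; 2302659 − 4 = 2302655.
JDN 2302655 corresponds to April 29, 1592 CE.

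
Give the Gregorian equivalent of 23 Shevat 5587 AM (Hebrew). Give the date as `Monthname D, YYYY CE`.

Both dates share Julian Day Number 2388408; in the Gregorian calendar that is 20 February 1827 CE.

February 20, 1827 CE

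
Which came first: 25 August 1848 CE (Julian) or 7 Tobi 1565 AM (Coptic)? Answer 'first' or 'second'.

The two dates have Julian Day Numbers 2396277 and 2396407 respectively.
Since 2396277 < 2396407, the first date comes first.

first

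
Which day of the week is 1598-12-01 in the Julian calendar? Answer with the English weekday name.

Friday

This is JDN 2305062 (11 December 1598 Gregorian).
2305062 ≡ 4 (mod 7); counting from Monday = 0 gives Friday.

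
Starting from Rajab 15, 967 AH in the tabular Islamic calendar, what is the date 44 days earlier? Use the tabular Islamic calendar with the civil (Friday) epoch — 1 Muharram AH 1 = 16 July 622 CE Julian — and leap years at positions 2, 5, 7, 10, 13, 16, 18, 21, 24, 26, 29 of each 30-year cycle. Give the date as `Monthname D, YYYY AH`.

JDN of Rajab 15, 967 AH = 2290949.
2290949 − 44 = 2290905.
JDN 2290905 in the tabular Islamic calendar is Jumada al-Awwal 30, 967 AH.

Jumada al-Awwal 30, 967 AH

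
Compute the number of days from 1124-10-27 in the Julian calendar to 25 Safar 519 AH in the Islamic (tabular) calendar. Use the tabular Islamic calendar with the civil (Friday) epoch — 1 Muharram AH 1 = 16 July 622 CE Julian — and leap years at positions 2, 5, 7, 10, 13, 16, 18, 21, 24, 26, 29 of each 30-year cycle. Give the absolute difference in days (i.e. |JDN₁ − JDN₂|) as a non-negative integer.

157

JDN of the first date = 2131899.
JDN of the second date = 2132056.
|2132056 − 2131899| = 157.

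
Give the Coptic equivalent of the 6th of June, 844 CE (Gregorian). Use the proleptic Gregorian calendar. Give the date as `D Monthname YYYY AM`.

Both dates share Julian Day Number 2029482; in the Coptic calendar that is 8 Paoni 560 AM.

8 Paoni 560 AM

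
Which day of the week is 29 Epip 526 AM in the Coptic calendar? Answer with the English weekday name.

In the proleptic Gregorian calendar this is 27 July 810 (JDN 2017114).
Since JDN mod 7 = 1 (0 = Monday), the day is Tuesday.

Tuesday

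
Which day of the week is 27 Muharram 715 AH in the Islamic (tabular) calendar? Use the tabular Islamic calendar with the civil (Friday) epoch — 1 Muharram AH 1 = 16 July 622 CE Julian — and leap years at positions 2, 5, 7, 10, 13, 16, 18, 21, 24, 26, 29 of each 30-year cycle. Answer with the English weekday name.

Equivalently 11 May 1315 Gregorian, JDN 2201484.
2201484 ≡ 5 (mod 7); counting from Monday = 0 gives Saturday.

Saturday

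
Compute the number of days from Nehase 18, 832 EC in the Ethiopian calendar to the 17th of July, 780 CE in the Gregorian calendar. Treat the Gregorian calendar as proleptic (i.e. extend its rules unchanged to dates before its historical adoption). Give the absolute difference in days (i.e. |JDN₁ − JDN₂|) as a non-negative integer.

21944

First date → JDN 2028091; second date → JDN 2006147.
The interval is |2028091 − 2006147| = 21944 days.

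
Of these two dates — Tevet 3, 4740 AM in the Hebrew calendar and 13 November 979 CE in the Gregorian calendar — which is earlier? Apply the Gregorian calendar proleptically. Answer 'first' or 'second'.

second

The two dates have Julian Day Numbers 2078996 and 2078949 respectively.
Since 2078949 < 2078996, the second date comes first.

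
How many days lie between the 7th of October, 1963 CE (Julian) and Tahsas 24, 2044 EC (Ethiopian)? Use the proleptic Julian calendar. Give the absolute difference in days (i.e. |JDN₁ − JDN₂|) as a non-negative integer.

JDN of the first date = 2438323.
JDN of the second date = 2470540.
|2470540 − 2438323| = 32217.

32217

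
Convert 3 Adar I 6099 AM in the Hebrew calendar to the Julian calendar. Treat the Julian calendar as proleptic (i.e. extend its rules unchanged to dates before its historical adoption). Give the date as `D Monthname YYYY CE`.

The source date corresponds to 13 February 2339 in the Gregorian calendar (JDN 2575405).
That day falls on 28 January 2339 CE in the Julian calendar.

28 January 2339 CE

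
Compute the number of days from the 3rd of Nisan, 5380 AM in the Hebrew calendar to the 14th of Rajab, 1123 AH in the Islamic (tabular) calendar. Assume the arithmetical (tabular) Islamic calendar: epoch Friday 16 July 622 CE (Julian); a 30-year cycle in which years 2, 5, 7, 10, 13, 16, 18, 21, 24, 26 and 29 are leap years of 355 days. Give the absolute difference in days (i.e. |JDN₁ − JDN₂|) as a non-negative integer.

JDN of the first date = 2312849.
JDN of the second date = 2346229.
|2346229 − 2312849| = 33380.

33380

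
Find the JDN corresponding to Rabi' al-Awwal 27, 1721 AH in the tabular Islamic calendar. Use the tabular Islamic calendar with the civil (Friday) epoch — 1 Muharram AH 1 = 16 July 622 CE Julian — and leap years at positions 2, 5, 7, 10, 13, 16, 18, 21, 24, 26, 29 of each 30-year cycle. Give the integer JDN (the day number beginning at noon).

2558036

Equivalently 25 July 2291 (Gregorian).
JDN 2400001 is 17 November 1858 CE (Gregorian), MJD 0; the target day is +158035 days from there, so JDN = 2558036.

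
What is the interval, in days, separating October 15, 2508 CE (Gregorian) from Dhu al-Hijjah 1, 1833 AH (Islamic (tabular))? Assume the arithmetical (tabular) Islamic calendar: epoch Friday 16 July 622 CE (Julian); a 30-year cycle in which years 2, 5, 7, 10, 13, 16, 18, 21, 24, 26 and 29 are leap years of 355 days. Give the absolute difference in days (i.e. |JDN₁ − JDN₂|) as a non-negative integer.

First date → JDN 2637376; second date → JDN 2597965.
The interval is |2637376 − 2597965| = 39411 days.

39411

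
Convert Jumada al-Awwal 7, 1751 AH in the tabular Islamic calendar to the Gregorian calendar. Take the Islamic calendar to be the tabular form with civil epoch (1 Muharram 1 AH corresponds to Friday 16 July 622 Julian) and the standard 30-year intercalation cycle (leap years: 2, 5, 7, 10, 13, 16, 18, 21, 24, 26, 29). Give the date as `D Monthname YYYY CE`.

Both dates share Julian Day Number 2568706; in the Gregorian calendar that is 11 October 2320 CE.

11 October 2320 CE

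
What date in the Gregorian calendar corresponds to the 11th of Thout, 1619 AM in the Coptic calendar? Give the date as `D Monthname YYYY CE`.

Julian Day Number of the source date = 2416014.
Converting JDN 2416014 to the Gregorian calendar gives 21 September 1902 CE.

21 September 1902 CE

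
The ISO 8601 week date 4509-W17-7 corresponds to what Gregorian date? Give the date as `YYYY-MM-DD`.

4509-04-28

ISO week 1 of 4509 is the week containing the first Thursday of 4509.
Week 17, day 7 (Sunday) lands on 4509-04-28.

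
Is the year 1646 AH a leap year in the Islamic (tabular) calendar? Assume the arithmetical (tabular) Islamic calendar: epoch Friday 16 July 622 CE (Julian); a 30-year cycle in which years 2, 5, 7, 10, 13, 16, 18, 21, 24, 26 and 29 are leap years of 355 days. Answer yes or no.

yes

Year 1646 AH is year 26 of its 30-year cycle; leap positions are 2, 5, 7, 10, 13, 16, 18, 21, 24, 26, 29, so it is a leap year (355 days).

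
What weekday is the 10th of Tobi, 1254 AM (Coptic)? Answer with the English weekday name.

Saturday

Equivalently 15 January 1538 Gregorian, JDN 2282817.
2282817 ≡ 5 (mod 7); counting from Monday = 0 gives Saturday.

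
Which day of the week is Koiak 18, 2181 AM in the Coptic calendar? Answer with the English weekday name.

Equivalently 30 December 2464 Gregorian, JDN 2621382.
2621382 ≡ 1 (mod 7); counting from Monday = 0 gives Tuesday.

Tuesday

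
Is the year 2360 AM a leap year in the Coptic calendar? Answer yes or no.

2360 mod 4 = 0; in the Coptic calendar a year is leap when year mod 4 = 3, so it is a common year.

no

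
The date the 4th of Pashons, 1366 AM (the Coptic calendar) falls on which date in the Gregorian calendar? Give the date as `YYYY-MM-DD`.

1650-05-09

Both dates share Julian Day Number 2323839; in the Gregorian calendar that is 9 May 1650 CE.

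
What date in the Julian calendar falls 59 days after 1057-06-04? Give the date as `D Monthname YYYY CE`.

Counting 59 days forward from JDN 2107282 reaches JDN 2107341, which is 2 August 1057 CE.

2 August 1057 CE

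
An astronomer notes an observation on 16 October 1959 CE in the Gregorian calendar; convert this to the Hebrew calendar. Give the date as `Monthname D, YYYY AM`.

Tishrei 14, 5720 AM

Both dates share Julian Day Number 2436858; in the Hebrew calendar that is 14 Tishrei 5720 AM.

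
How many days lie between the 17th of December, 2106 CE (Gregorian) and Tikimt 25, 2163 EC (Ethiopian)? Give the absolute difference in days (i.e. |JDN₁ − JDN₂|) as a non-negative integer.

JDN of the first date = 2490611.
JDN of the second date = 2513945.
|2513945 − 2490611| = 23334.

23334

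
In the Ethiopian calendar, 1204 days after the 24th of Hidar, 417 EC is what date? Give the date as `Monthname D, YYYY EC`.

Megabit 12, 420 EC

JDN of the 24th of Hidar, 417 EC = 1876248.
1876248 + 1204 = 1877452.
JDN 1877452 in the Ethiopian calendar is Megabit 12, 420 EC.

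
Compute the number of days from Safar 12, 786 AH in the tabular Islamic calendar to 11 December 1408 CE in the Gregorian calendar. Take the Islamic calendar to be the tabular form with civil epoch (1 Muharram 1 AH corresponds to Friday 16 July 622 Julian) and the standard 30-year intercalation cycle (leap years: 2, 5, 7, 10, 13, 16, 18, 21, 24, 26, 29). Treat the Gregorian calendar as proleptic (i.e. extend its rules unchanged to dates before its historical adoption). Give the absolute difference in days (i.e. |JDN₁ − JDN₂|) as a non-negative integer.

First date → JDN 2226659; second date → JDN 2235666.
The interval is |2226659 − 2235666| = 9007 days.

9007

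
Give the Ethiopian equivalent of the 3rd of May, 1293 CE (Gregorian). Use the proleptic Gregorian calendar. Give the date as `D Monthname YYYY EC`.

1 Ginbot 1285 EC

Julian Day Number of the source date = 2193442.
Converting JDN 2193442 to the Ethiopian calendar gives 1 Ginbot 1285 EC.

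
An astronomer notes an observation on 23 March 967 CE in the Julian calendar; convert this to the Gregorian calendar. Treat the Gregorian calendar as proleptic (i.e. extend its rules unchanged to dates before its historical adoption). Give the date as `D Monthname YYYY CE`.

28 March 967 CE

At this point the Julian calendar is 5 days behind the Gregorian.
23 March 967 Julian + 5 days → 28 March 967 Gregorian.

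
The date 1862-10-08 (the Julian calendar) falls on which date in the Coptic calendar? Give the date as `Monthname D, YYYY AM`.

Paopi 11, 1579 AM

The source date corresponds to 20 October 1862 in the Gregorian calendar (JDN 2401434).
That day falls on 11 Paopi 1579 AM in the Coptic calendar.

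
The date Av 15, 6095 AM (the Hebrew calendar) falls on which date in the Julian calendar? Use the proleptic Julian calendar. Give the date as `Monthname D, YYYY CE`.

Both dates share Julian Day Number 2574117; in the Julian calendar that is 20 July 2335 CE.

July 20, 2335 CE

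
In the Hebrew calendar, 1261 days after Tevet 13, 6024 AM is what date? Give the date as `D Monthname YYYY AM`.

JDN of Tevet 13, 6024 AM = 2547981.
2547981 + 1261 = 2549242.
JDN 2549242 in the Hebrew calendar is 3 Tammuz 6027 AM.

3 Tammuz 6027 AM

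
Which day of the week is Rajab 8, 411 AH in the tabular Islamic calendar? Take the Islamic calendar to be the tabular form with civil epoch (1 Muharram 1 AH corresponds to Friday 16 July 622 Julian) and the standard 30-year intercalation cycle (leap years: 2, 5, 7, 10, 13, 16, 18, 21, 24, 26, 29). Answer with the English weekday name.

Friday

Equivalently 3 November 1020 Gregorian, JDN 2093914.
JDN 2093914 mod 7 = 4, and JDN 0 was a Monday, so this is a Friday.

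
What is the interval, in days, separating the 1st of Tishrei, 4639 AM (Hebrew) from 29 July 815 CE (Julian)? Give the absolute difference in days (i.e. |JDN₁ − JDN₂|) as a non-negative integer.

JDN of the first date = 2041991.
JDN of the second date = 2018946.
|2018946 − 2041991| = 23045.

23045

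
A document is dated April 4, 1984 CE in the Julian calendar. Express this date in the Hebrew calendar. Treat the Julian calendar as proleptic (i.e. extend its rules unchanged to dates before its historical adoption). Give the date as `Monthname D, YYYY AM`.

Both dates share Julian Day Number 2445808; in the Hebrew calendar that is 15 Nisan 5744 AM.

Nisan 15, 5744 AM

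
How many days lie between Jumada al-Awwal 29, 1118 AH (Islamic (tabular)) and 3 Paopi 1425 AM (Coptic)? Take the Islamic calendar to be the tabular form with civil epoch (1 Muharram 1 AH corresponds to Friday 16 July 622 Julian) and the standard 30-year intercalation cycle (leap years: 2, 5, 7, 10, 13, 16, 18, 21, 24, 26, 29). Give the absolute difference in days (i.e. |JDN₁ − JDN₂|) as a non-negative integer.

First date → JDN 2344414; second date → JDN 2345178.
The interval is |2344414 − 2345178| = 764 days.

764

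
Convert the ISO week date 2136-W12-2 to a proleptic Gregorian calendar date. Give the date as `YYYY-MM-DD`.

2136-03-20

ISO week 1 of 2136 is the week containing the first Thursday of 2136.
Week 12, day 2 (Tuesday) lands on 2136-03-20.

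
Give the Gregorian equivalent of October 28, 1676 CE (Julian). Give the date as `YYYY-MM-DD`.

The Julian–Gregorian offset here is 10 days (Julian trailing).
28 October 1676 Julian + 10 days → 7 November 1676 Gregorian.

1676-11-07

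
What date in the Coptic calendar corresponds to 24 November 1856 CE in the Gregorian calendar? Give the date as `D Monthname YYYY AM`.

Both dates share Julian Day Number 2399278; in the Coptic calendar that is 16 Hathor 1573 AM.

16 Hathor 1573 AM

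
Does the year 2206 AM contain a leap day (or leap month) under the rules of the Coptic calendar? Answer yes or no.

2206 mod 4 = 2; in the Coptic calendar a year is leap when year mod 4 = 3, so it is a common year.

no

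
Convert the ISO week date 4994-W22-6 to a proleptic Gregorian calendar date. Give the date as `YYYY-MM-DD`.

4994-05-31

ISO week 1 of 4994 is the week containing the first Thursday of 4994.
Week 22, day 6 (Saturday) lands on 4994-05-31.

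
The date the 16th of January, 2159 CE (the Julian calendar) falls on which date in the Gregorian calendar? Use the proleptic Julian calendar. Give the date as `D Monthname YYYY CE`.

At this point the Julian calendar is 14 days behind the Gregorian.
16 January 2159 Julian + 14 days → 30 January 2159 Gregorian.

30 January 2159 CE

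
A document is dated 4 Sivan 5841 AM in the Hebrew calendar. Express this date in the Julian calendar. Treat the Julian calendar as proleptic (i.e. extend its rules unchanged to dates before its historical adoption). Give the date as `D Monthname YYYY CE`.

Julian Day Number of the source date = 2481292.
Converting JDN 2481292 to the Julian calendar gives 29 May 2081 CE.

29 May 2081 CE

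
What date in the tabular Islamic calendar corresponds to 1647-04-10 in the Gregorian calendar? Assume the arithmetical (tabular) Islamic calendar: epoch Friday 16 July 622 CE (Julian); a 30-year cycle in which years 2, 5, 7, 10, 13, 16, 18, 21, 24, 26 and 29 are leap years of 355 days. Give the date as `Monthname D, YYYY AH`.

Rabi' al-Awwal 5, 1057 AH

Julian Day Number of the source date = 2322714.
Converting JDN 2322714 to the tabular Islamic calendar gives 5 Rabi' al-Awwal 1057 AH.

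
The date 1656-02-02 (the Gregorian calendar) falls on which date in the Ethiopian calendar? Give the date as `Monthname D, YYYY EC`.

Both dates share Julian Day Number 2325934; in the Ethiopian calendar that is 27 Tir 1648 EC.

Tir 27, 1648 EC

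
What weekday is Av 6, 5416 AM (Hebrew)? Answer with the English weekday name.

In the Gregorian calendar this is 27 July 1656 (JDN 2326110).
JDN 2326110 mod 7 = 3, and JDN 0 was a Monday, so this is a Thursday.

Thursday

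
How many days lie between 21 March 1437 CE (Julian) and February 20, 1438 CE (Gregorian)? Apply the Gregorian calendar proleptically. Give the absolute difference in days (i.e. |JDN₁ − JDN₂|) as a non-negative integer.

JDN of the first date = 2246002.
JDN of the second date = 2246329.
|2246329 − 2246002| = 327.

327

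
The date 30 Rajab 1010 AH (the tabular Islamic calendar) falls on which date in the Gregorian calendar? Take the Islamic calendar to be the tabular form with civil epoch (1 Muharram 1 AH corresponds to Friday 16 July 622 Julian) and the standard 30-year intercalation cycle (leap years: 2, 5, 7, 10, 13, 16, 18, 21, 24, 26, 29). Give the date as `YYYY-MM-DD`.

Both dates share Julian Day Number 2306202; in the Gregorian calendar that is 24 January 1602 CE.

1602-01-24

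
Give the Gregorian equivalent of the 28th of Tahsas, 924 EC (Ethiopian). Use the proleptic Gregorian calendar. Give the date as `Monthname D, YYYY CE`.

December 30, 931 CE

Julian Day Number of the source date = 2061464.
Converting JDN 2061464 to the Gregorian calendar gives 30 December 931 CE.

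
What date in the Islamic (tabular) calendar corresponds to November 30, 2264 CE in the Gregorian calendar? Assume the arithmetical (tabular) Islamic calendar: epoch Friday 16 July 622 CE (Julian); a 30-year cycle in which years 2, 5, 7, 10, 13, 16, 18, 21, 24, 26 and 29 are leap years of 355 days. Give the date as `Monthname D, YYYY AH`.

Shawwal 10, 1693 AH

Julian Day Number of the source date = 2548303.
Converting JDN 2548303 to the tabular Islamic calendar gives 10 Shawwal 1693 AH.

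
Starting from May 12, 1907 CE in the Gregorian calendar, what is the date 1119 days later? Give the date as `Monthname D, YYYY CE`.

JDN of May 12, 1907 CE = 2417708.
2417708 + 1119 = 2418827.
JDN 2418827 in the Gregorian calendar is June 4, 1910 CE.

June 4, 1910 CE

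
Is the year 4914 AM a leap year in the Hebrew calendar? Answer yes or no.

Hebrew year 4914 is year 12 of its 19-year Metonic cycle; leap years are at positions 3, 6, 8, 11, 14, 17, 19, so it is a common year (12 months).

no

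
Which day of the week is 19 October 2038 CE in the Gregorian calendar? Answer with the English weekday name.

JDN 2465716 mod 7 = 1, and JDN 0 was a Monday, so this is a Tuesday.

Tuesday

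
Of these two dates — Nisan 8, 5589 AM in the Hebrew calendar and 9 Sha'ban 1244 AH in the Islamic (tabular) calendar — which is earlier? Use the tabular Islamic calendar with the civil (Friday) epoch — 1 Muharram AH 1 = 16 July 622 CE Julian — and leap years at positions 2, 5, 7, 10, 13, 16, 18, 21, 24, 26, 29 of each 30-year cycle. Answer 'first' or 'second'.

Converting both to JDN: 2389189 vs 2389133; the smaller is the second.

second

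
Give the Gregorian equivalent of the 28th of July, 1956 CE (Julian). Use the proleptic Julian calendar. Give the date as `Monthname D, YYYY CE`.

The Julian–Gregorian offset here is 13 days (Julian trailing).
28 July 1956 Julian + 13 days → 10 August 1956 Gregorian.

August 10, 1956 CE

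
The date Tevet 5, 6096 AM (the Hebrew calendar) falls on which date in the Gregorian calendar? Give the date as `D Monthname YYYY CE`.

21 December 2335 CE

Both dates share Julian Day Number 2574255; in the Gregorian calendar that is 21 December 2335 CE.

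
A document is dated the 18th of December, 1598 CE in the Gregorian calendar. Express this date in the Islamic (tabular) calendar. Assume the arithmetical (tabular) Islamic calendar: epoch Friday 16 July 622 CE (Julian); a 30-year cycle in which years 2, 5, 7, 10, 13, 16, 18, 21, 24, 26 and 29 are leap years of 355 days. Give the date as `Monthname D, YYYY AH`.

Both dates share Julian Day Number 2305069; in the tabular Islamic calendar that is 19 Jumada al-Awwal 1007 AH.

Jumada al-Awwal 19, 1007 AH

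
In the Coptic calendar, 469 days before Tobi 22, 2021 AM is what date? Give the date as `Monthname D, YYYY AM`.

The starting date is JDN 2562976; 2562976 − 469 = 2562507.
JDN 2562507 corresponds to Paopi 8, 2020 AM.

Paopi 8, 2020 AM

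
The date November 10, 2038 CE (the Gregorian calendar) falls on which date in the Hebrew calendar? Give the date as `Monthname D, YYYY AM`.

Cheshvan 12, 5799 AM

Both dates share Julian Day Number 2465738; in the Hebrew calendar that is 12 Cheshvan 5799 AM.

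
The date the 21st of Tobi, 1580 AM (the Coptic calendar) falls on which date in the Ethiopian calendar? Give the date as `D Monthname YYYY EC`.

21 Tir 1856 EC

Both dates share Julian Day Number 2401900; in the Ethiopian calendar that is 21 Tir 1856 EC.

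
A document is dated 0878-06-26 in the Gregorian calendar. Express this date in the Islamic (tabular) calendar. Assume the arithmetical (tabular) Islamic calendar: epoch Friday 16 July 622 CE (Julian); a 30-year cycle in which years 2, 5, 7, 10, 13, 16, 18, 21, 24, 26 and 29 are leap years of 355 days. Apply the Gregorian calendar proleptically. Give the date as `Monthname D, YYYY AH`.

Julian Day Number of the source date = 2041920.
Converting JDN 2041920 to the tabular Islamic calendar gives 17 Shawwal 264 AH.

Shawwal 17, 264 AH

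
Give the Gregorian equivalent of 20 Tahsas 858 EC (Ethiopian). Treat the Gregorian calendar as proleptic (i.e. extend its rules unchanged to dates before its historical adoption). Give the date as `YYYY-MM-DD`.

0865-12-20

Julian Day Number of the source date = 2037349.
Converting JDN 2037349 to the Gregorian calendar gives 20 December 865 CE.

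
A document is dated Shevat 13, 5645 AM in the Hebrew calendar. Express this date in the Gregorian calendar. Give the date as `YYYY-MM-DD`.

1885-01-29

Julian Day Number of the source date = 2409571.
Converting JDN 2409571 to the Gregorian calendar gives 29 January 1885 CE.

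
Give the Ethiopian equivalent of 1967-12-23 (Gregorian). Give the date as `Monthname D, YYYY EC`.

Both dates share Julian Day Number 2439848; in the Ethiopian calendar that is 13 Tahsas 1960 EC.

Tahsas 13, 1960 EC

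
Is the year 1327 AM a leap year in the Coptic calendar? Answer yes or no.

yes

1327 mod 4 = 3; in the Coptic calendar a year is leap when year mod 4 = 3, so it is a leap year.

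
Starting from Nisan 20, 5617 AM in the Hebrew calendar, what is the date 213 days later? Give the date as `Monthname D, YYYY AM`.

Counting 213 days forward from JDN 2399419 reaches JDN 2399632, which is Cheshvan 26, 5618 AM.

Cheshvan 26, 5618 AM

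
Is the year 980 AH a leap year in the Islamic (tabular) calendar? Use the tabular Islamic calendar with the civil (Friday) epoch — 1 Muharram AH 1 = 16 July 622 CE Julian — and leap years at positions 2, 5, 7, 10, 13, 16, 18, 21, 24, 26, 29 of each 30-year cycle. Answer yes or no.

no

Year 980 AH is year 20 of its 30-year cycle; leap positions are 2, 5, 7, 10, 13, 16, 18, 21, 24, 26, 29, so it is a common year (354 days).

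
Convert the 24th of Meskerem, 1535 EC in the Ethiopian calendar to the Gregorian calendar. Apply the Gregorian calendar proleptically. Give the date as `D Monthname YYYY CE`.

Both dates share Julian Day Number 2284537; in the Gregorian calendar that is 1 October 1542 CE.

1 October 1542 CE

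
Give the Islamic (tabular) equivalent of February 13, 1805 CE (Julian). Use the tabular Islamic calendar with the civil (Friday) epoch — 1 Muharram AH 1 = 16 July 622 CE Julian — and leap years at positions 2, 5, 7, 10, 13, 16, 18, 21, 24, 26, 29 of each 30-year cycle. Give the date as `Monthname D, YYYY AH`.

Dhu al-Qa'dah 25, 1219 AH

Both dates share Julian Day Number 2380378; in the tabular Islamic calendar that is 25 Dhu al-Qa'dah 1219 AH.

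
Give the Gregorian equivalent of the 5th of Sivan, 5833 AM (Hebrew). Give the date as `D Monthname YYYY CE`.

Both dates share Julian Day Number 2478369; in the Gregorian calendar that is 10 June 2073 CE.

10 June 2073 CE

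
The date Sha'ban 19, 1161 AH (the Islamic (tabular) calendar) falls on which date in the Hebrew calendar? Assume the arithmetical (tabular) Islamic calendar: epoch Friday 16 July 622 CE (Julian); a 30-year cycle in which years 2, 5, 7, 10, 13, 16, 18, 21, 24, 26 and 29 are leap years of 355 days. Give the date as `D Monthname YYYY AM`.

Julian Day Number of the source date = 2359730.
Converting JDN 2359730 to the Hebrew calendar gives 20 Av 5508 AM.

20 Av 5508 AM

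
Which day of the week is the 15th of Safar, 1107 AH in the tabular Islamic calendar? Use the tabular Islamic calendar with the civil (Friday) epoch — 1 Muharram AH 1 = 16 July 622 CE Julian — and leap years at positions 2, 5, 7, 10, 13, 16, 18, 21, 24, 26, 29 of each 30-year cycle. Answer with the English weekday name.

In the Gregorian calendar this is 25 September 1695 (JDN 2340414).
JDN 2340414 mod 7 = 6, and JDN 0 was a Monday, so this is a Sunday.

Sunday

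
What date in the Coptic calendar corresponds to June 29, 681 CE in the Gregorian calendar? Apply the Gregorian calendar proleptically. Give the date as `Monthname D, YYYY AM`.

Epip 2, 397 AM

Both dates share Julian Day Number 1969970; in the Coptic calendar that is 2 Epip 397 AM.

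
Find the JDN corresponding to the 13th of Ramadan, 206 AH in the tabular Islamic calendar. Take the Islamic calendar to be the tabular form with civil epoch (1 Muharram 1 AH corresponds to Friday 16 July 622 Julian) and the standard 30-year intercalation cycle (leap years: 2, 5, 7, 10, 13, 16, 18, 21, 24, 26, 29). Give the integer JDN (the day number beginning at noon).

2021333

In the proleptic Gregorian calendar the same day is 13 February 822.
JDN 2451545 is 1 January 2000 CE (Gregorian); the target day is −430212 days from there, so JDN = 2021333.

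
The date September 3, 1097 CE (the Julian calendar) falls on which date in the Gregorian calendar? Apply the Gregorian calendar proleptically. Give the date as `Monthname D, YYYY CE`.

For dates in this range the Gregorian date is 6 days ahead of the Julian.
3 September 1097 Julian + 6 days → 9 September 1097 Gregorian.

September 9, 1097 CE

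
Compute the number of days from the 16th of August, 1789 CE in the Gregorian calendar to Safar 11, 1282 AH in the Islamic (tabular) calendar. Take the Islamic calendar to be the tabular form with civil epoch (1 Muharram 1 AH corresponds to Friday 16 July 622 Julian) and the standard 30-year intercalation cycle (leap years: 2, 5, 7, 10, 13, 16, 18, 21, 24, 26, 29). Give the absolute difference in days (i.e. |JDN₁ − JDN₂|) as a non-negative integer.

27717

JDN of the first date = 2374707.
JDN of the second date = 2402424.
|2402424 − 2374707| = 27717.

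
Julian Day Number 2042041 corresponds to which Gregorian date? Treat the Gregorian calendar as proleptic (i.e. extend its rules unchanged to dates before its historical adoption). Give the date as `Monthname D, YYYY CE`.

October 25, 878 CE

JDN 2451545 is 1 Jan 2000; 2042041 is −409504 days from there.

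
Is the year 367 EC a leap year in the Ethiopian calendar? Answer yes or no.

367 mod 4 = 3; in the Ethiopian calendar a year is leap when year mod 4 = 3, so it is a leap year.

yes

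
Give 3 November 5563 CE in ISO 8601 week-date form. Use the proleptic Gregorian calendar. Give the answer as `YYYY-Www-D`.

5563-W44-7

The weekday is Sunday (ISO weekday 7).
That Sunday belongs to ISO week 44 of ISO year 5563.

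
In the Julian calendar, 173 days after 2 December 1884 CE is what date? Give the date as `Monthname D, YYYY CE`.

The starting date is JDN 2409525; 2409525 + 173 = 2409698.
JDN 2409698 corresponds to May 24, 1885 CE.

May 24, 1885 CE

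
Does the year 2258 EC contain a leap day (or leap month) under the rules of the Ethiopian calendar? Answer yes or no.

no

2258 mod 4 = 2; in the Ethiopian calendar a year is leap when year mod 4 = 3, so it is a common year.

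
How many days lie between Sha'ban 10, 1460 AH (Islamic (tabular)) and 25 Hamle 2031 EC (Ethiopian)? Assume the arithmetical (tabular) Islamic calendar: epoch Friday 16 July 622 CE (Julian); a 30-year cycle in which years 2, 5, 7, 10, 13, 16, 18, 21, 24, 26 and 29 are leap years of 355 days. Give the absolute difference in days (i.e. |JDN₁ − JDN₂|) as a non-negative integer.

First date → JDN 2465677; second date → JDN 2466002.
The interval is |2465677 − 2466002| = 325 days.

325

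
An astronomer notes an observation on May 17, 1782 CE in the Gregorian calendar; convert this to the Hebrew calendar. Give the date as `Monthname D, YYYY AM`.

Both dates share Julian Day Number 2372059; in the Hebrew calendar that is 4 Sivan 5542 AM.

Sivan 4, 5542 AM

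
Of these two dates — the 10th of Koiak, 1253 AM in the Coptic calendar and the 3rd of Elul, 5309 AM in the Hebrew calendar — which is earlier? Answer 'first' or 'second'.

first

The two dates have Julian Day Numbers 2282422 and 2287069 respectively.
Since 2282422 < 2287069, the first date comes first.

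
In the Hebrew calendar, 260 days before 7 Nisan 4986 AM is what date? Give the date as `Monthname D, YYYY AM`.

The starting date is JDN 2168950; 2168950 − 260 = 2168690.
JDN 2168690 corresponds to Av 14, 4985 AM.

Av 14, 4985 AM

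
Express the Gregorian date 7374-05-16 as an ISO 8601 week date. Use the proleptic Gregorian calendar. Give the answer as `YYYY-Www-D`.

The weekday is Monday (ISO weekday 1).
That Monday belongs to ISO week 20 of ISO year 7374.

7374-W20-1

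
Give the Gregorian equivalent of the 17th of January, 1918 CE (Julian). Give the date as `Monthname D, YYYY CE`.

January 30, 1918 CE

The Julian–Gregorian offset here is 13 days (Julian trailing).
17 January 1918 Julian + 13 days → 30 January 1918 Gregorian.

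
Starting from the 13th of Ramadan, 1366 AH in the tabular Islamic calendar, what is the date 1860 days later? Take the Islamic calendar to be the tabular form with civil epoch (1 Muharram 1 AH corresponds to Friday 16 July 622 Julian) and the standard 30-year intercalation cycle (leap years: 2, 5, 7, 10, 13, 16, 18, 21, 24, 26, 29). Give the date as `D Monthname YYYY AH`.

12 Dhu al-Hijjah 1371 AH

The starting date is JDN 2432398; 2432398 + 1860 = 2434258.
JDN 2434258 corresponds to 12 Dhu al-Hijjah 1371 AH.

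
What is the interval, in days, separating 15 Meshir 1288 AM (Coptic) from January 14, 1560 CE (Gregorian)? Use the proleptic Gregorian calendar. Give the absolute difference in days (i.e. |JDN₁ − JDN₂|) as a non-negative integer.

First date → JDN 2295271; second date → JDN 2290851.
The interval is |2295271 − 2290851| = 4420 days.

4420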